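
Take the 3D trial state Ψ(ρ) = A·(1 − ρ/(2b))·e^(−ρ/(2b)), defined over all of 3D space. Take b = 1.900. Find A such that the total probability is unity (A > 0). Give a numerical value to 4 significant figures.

We need A² ∫|f|² 4πρ² dρ = 1, taking the integral from 0 to ∞.
The angular integral contributes 4π, leaving ∫₀^∞ ρ²|Ψ|² dρ.
Using ∫₀^∞ ρⁿ e^(−αρ) dρ = n!/αⁿ⁺¹, ∫|Ψ|² 4πρ² dρ = A²·(8·π·b^3).
So A² = (8·π·b^3)^(−1).
Substituting b = 1.900 gives A² = 0.0058010, so A = 0.076164.

A ≈ 0.07616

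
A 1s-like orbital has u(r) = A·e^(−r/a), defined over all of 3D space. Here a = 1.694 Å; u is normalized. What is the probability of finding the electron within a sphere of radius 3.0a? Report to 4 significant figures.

P ≈ 0.9380

Integrate the radial probability density 4πr²|u|² over r ≤ 3.0a.
The full normalization integral is A²·[π·a^3] = 1, fixing A².
In terms of t = r/a (A², 4π and the length scale all cancel between numerator and denominator), P = [∫_{0}^{3.0} t^2·e^(-2·t) dt] / [∫_{0}^{∞} t^2·e^(-2·t) dt].
With ∫ t^2·e^(-2·t) dt = -(2·t^2 + 2·t + 1)·e^(-2·t)/4 + C, the region integral is 1/4 - 25·e^(-6)/4 and the full one is 1/4.
The region integral divided by the full integral gives P = 0.93803.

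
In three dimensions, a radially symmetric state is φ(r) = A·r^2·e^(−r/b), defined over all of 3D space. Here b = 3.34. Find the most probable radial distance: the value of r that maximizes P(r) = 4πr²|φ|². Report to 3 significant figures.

r ≈ 10.0

Set d/dr [P(r) = 4πr²|φ|²] = 0 and solve for r > 0.
This gives r = 3·b.
With b = 3.34, the most probable radial distance is 10.02.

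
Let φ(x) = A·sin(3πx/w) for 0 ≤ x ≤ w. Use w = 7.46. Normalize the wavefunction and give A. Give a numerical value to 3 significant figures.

The normalization condition is ∫|φ|² dx = 1 from 0 to w.
With φ = A·sin(3πx/w), the integral evaluates to A²·[w/2].
So A² = (w/2)^(−1).
Substituting w = 7.46 gives A² = 0.2681, so A = 0.5178.

A ≈ 0.518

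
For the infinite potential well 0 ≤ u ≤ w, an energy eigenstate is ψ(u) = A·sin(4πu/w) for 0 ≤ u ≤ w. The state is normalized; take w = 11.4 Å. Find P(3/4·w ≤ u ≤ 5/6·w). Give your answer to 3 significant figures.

P = ∫_{3/4·w}^{5/6·w} |ψ(u)|² du.
Since A² = 1/(w/2), this is the region integral divided by the full normalization integral.
Let t = u/w; then A² and the length scale cancel, so P = ∫_{3/4}^{5/6} sin(4·π·t)^2 dt ÷ ∫_{0}^{1} sin(4·π·t)^2 dt.
Using ∫ sin(4·π·t)^2 dt = t/2 - sin(4·π·t)·cos(4·π·t)/(8·π), the numerator is -√(3)/(32·π) + 1/24 and the denominator is 1/2.
This works out to P = (-√(3)/16 + π/12)/π.

P ≈ 0.0489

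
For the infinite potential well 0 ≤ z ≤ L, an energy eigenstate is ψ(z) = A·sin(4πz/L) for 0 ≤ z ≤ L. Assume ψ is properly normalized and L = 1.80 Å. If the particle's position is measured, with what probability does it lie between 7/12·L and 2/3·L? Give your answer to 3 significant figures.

P ≈ 0.152

The probability is P = ∫ |ψ|² dz over [7/12·L, 2/3·L].
With A² fixed by ∫|ψ|² = 1, i.e. A² = (L/2)^(−1), substitute and integrate.
In terms of u = z/L (A² and the length scale cancel between numerator and denominator), P = [∫_{7/12}^{2/3} sin(4·π·u)^2 du] / [∫_{0}^{1} sin(4·π·u)^2 du].
Using ∫ sin(4·π·u)^2 du = u/2 - sin(4·π·u)·cos(4·π·u)/(8·π), the numerator is √(3)/(16·π) + 1/24 and the denominator is 1/2.
This works out to P = (√(3)/8 + π/12)/π.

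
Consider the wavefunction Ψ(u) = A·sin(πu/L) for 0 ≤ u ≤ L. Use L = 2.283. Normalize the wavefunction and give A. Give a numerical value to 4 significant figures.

A ≈ 0.9360

We need A² ∫|f|² du = 1, taking the integral from 0 to L.
The integral (without the A² prefactor) comes out to L/2.
So A² = (L/2)^(−1).
With L = 2.283: A² = 0.87604 and A = 0.93597.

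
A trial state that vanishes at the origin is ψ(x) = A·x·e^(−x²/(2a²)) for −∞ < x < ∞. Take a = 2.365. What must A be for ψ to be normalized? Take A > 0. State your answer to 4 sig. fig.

The normalization condition is ∫|ψ|² dx = 1 from −∞ to ∞.
Using the Gaussian integral ∫_{−∞}^{∞} e^(−αx²) dx = √(π/α), carrying out the integral gives A² · √(π)·a^3/2.
Setting this equal to 1 gives A² = 1/(√(π)·a^3/2).
Substituting a = 2.365 gives A² = 0.085302, so A = 0.29207.

A ≈ 0.2921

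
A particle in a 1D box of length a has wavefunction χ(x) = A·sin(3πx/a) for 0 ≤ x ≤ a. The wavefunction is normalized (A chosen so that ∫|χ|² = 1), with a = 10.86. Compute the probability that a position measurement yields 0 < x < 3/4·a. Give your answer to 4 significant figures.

P = ∫_{0}^{3/4·a} |χ(x)|² dx.
With A² fixed by ∫|χ|² = 1, i.e. A² = (a/2)^(−1), substitute and integrate.
In terms of u = x/a (A² and the length scale cancel between numerator and denominator), P = [∫_{0}^{3/4} sin(3·π·u)^2 du] / [∫_{0}^{1} sin(3·π·u)^2 du].
An antiderivative of sin(3·π·u)^2 is u/2 - sin(6·π·u)/(12·π); evaluating from 0 to 3/4 gives 3/8 - 1/(12·π), while the full integral is 1/2.
Taking the ratio, P = (-2 + 9·π)/(12·π).

P ≈ 0.6969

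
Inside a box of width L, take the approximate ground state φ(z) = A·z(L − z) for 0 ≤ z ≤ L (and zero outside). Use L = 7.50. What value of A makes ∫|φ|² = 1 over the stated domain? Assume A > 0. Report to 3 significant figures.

The normalization condition is ∫|φ|² dz = 1 from 0 to L.
The integral (without the A² prefactor) comes out to L^5/30.
Hence A² = 1/[L^5/30].
Plugging in L = 7.50 yields A = 0.03556.

A ≈ 0.0356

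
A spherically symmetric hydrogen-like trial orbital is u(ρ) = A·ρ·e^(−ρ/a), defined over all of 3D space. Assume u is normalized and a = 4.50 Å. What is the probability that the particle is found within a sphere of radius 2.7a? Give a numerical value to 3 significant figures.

Integrate the radial probability density 4πρ²|u|² over ρ ≤ 2.7a.
The full normalization integral is A²·[3·π·a^5] = 1, fixing A².
Let t = ρ/a; then A², 4π and the length scale all cancel, so P = ∫_{0}^{2.7} t^4·e^(-2·t) dt ÷ ∫_{0}^{∞} t^4·e^(-2·t) dt.
Using ∫ t^4·e^(-2·t) dt = -(t^4/2 + t^3 + 3·t^2/2 + 3·t/2 + 3/4)·e^(-2·t), the numerator is ≈ 0.47002 and the denominator is 3/4.
Taking the ratio yields P = 0.6267.

P ≈ 0.627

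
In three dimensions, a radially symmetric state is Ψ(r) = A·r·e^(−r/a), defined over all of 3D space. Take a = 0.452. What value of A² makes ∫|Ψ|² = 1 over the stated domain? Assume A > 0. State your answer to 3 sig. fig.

A^2 ≈ 5.62

The normalization condition is ∫|Ψ|² 4πr² dr = 1 from 0 to ∞.
(Spherical symmetry: dV = 4πr² dr.)
Recall ∫₀^∞ r^m e^(−r/β) dr = m!·β^(m+1), ∫|Ψ|² 4πr² dr = A²·(3·π·a^5).
Setting this equal to 1 gives A² = 1/(3·π·a^5).
Plugging in a = 0.452 yields A = 2.371.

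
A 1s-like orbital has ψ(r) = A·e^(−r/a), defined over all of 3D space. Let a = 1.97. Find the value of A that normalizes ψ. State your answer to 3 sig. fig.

The normalization condition is ∫|ψ|² 4πr² dr = 1 from 0 to ∞.
(Spherical symmetry: dV = 4πr² dr.)
With ψ = A·e^(−r/a), the integral evaluates to A²·[π·a^3].
So A² = (π·a^3)^(−1).
Plugging in a = 1.97 yields A = 0.2040.

A ≈ 0.204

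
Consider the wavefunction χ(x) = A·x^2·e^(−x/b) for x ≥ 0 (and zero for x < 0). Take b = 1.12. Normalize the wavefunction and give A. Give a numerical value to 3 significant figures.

A ≈ 0.870

The normalization condition is ∫|χ|² dx = 1 from 0 to ∞.
Using ∫₀^∞ xⁿ e^(−αx) dx = n!/αⁿ⁺¹, ∫|χ|² dx = A²·(3·b^5/4).
Plugging in b = 1.12 yields A = 0.8698.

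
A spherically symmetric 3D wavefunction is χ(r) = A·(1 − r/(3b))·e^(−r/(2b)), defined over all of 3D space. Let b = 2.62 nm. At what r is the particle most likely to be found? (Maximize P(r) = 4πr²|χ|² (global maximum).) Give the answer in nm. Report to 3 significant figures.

r ≈ 2.62 nm

Differentiate P(r) = 4πr²|χ|² with respect to r and set to zero.
Solving yields r = b.
With b = 2.62, the most probable radial distance is 2.620 nm.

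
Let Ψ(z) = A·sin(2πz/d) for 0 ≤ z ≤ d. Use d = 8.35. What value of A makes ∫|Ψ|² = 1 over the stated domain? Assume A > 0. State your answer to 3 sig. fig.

A ≈ 0.489

The normalization condition is ∫|Ψ|² dz = 1 from 0 to d.
Using sin²θ = (1 − cos 2θ)/2, with Ψ = A·sin(2πz/d), the integral evaluates to A²·[d/2].
Hence A² = 1/[d/2].
Plugging in d = 8.35 yields A = 0.4894.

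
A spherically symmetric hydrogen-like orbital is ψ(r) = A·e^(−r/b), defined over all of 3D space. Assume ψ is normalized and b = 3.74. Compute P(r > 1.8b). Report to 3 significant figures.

Integrate the radial probability density 4πr²|ψ|² over r > 1.8b.
The full normalization integral is A²·[π·b^3] = 1, fixing A².
Substituting u = r/b, A², 4π and the length scale all cancel in the ratio: P = ∫_{1.8}^{∞} u^2·e^(-2·u) du / ∫_{0}^{∞} u^2·e^(-2·u) du.
With ∫ u^2·e^(-2·u) du = -(2·u^2 + 2·u + 1)·e^(-2·u)/4 + C, the region integral is 277·e^(-18/5)/100 and the full one is 1/4.
This evaluates to P = 0.3027.

P ≈ 0.303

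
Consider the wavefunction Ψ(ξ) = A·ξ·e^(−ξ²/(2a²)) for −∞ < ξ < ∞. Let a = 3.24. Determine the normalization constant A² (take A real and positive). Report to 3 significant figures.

Require ∫ |Ψ|² dξ = 1 over the whole domain.
Using the Gaussian integral ∫_{−∞}^{∞} e^(−αξ²) dξ = √(π/α), carrying out the integral gives A² · √(π)·a^3/2.
With a = 3.24: A² = 0.03318 and A = 0.1821.

A^2 ≈ 0.0332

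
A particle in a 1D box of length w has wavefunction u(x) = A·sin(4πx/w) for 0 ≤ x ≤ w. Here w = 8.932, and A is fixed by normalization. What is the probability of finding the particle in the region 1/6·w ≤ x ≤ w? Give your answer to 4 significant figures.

P ≈ 0.7989

The probability is P = ∫ |u|² dx over [1/6·w, w].
With A² fixed by ∫|u|² = 1, i.e. A² = (w/2)^(−1), substitute and integrate.
In terms of t = x/w (A² and the length scale cancel between numerator and denominator), P = [∫_{1/6}^{1} sin(4·π·t)^2 dt] / [∫_{0}^{1} sin(4·π·t)^2 dt].
Using ∫ sin(4·π·t)^2 dt = t/2 - sin(4·π·t)·cos(4·π·t)/(8·π), the numerator is -√(3)/(32·π) + 5/12 and the denominator is 1/2.
Evaluating gives P = -√(3)/(16·π) + 5/6.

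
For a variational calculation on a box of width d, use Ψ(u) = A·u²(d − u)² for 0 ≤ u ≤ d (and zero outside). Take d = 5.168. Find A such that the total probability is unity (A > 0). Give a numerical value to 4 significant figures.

The normalization condition is ∫|Ψ|² du = 1 from 0 to d.
Expanding the polynomial and integrating term by term, carrying out the integral gives A² · d^9/630.
Hence A² = 1/[d^9/630].
Plugging in d = 5.168 yields A = 0.015478.

A ≈ 0.01548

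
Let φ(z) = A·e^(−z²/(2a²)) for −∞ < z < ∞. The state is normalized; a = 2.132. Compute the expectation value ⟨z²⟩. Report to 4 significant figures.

⟨z^2⟩ ≈ 2.273

⟨z²⟩ = ∫ z^2 |φ|² dz over the full domain.
Using the Gaussian integral ∫_{−∞}^{∞} e^(−αz²) dz = √(π/α), since the A² factors cancel between numerator and denominator, ⟨z²⟩ = a^2/2.
With a = 2.132, ⟨z^2⟩ = 2.2727.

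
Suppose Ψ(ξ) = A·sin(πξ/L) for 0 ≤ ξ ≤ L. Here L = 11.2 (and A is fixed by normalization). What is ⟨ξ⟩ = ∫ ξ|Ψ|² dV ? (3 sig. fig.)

⟨ξ⟩ = ∫ ξ |Ψ|² dξ over the full domain.
Using sin²θ = (1 − cos 2θ)/2, since the A² factors cancel between numerator and denominator, ⟨ξ⟩ = L/2.
Putting L = 11.2 gives 5.600.

⟨ξ⟩ ≈ 5.60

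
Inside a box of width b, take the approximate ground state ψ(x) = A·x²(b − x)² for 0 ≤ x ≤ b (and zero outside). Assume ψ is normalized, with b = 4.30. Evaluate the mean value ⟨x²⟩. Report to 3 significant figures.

⟨x^2⟩ ≈ 5.04

⟨x²⟩ = ∫ x^2 |ψ|² dx over the full domain.
Expanding the polynomial and integrating term by term, since the A² factors cancel between numerator and denominator, ⟨x²⟩ = 3·b^2/11.
With b = 4.30, ⟨x^2⟩ = 5.043.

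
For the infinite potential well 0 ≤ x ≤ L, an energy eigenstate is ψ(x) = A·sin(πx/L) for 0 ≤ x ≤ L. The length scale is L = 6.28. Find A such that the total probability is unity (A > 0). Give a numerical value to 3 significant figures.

We need A² ∫|f|² dx = 1, taking the integral from 0 to L.
∫|ψ|² dx = A²·(L/2).
So A² = (L/2)^(−1).
With L = 6.28: A² = 0.3185 and A = 0.5643.

A ≈ 0.564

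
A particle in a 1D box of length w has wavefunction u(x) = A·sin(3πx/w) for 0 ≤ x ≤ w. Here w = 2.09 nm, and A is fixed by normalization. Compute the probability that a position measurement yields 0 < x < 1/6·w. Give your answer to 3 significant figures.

P ≈ 0.167

The probability is P = ∫ |u|² dx over [0, 1/6·w].
The normalization integral ∫|u|²dx over the whole domain equals w/2·A², and A² cancels in the ratio.
Let t = x/w; then A² and the length scale cancel, so P = ∫_{0}^{1/6} sin(3·π·t)^2 dt ÷ ∫_{0}^{1} sin(3·π·t)^2 dt.
With ∫ sin(3·π·t)^2 dt = t/2 - sin(6·π·t)/(12·π) + C, the region integral is 1/12 and the full one is 1/2.
The result is P = 1/6.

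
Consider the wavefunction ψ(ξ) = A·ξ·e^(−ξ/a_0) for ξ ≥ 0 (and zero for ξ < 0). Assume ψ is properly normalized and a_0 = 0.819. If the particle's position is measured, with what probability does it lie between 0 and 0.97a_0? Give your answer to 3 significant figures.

|ψ|² is the probability density, so P = ∫_{0}^{0.97a_0} |ψ|² dξ.
The normalization integral ∫|ψ|²dξ over the whole domain equals a_0^3/4·A², and A² cancels in the ratio.
Substituting u = ξ/a_0, A² and the length scale cancel in the ratio: P = ∫_{0}^{0.97} u^2·e^(-2·u) du / ∫_{0}^{∞} u^2·e^(-2·u) du.
With ∫ u^2·e^(-2·u) du = -(2·u^2 + 2·u + 1)·e^(-2·u)/4 + C, the region integral is ≈ 0.076772 and the full one is 1/4.
The result is P = 0.3071.

P ≈ 0.307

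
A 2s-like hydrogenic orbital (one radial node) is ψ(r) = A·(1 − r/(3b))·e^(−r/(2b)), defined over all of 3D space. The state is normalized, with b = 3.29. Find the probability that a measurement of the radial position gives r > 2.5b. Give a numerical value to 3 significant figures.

P ≈ 0.651

P = ∫ |ψ|² 4πr² dr over r > 2.5b.
The full normalization integral is A²·[8·π·b^3/3] = 1, fixing A².
In terms of u = r/b (A², 4π and the length scale all cancel between numerator and denominator), P = [∫_{2.5}^{∞} u^2·(1 - u/3)^2·e^(-u) du] / [∫_{0}^{∞} u^2·(1 - u/3)^2·e^(-u) du].
With ∫ u^2·(1 - u/3)^2·e^(-u) du = (-u^4 + 2·u^3 - 3·u^2 - 6·u - 6)·e^(-u)/9 + C, the region integral is 761·e^(-5/2)/144 and the full one is 2/3.
Taking the ratio yields P = 0.6507.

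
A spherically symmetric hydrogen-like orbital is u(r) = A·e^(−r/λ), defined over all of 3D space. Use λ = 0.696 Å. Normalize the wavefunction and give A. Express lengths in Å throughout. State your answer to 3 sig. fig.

Require ∫ |u|² 4πr² dr = 1 over the whole domain.
The angular integral contributes 4π, leaving ∫₀^∞ r²|u|² dr.
Using ∫₀^∞ rⁿ e^(−αr) dr = n!/αⁿ⁺¹, the integral (without the A² prefactor) comes out to π·λ^3.
So A² = (π·λ^3)^(−1).
Plugging in λ = 0.696 yields A = 0.9717.

A ≈ 0.972 Å^(-3/2)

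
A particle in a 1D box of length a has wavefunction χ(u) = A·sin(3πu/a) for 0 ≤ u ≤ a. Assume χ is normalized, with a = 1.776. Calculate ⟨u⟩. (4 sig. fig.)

⟨u⟩ ≈ 0.8880

By definition ⟨u⟩ = ∫ u |χ(u)|² du.
Evaluating both integrals, ⟨u⟩ = a/2.
With a = 1.776, ⟨u⟩ = 0.88800.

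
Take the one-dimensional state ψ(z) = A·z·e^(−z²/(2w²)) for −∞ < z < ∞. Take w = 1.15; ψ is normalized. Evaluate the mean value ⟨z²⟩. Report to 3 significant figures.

⟨z²⟩ = ∫ z^2 |ψ|² dz over the full domain.
The ratio of the moment integral to the normalization integral gives ⟨z²⟩ = 3·w^2/2.
Putting w = 1.15 gives 1.984.

⟨z^2⟩ ≈ 1.98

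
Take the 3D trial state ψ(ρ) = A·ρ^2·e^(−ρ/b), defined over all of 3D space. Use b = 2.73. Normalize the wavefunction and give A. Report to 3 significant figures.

Require ∫ |ψ|² 4πρ² dρ = 1 over the whole domain.
Recall ∫₀^∞ ρ^m e^(−ρ/β) dρ = m!·β^(m+1), the integral (without the A² prefactor) comes out to 45·π·b^7/2.
With b = 2.73: A² = 0.00001252 and A = 0.003538.

A ≈ 0.00354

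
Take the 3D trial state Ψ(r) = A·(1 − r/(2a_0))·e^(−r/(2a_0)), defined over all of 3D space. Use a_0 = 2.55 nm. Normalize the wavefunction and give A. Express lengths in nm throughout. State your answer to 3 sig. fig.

Require ∫ |Ψ|² 4πr² dr = 1 over the whole domain.
The integral (without the A² prefactor) comes out to 8·π·a_0^3.
Setting this equal to 1 gives A² = 1/(8·π·a_0^3).
Plugging in a_0 = 2.55 yields A = 0.04899.

A ≈ 0.0490 nm^(-3/2)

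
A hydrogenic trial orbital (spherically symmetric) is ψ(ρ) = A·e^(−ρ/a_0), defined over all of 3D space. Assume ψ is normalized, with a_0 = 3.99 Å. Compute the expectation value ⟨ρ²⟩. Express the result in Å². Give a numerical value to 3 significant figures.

The expectation value is the |ψ|²-weighted average of ρ^2: ∫ ρ^2|ψ|² 4πρ² dρ.
Using ∫₀^∞ ρⁿ e^(−αρ) dρ = n!/αⁿ⁺¹, evaluating both integrals, ⟨ρ²⟩ = 3·a_0^2.
Putting a_0 = 3.99 gives 47.76.

⟨ρ^2⟩ ≈ 47.8 Å^2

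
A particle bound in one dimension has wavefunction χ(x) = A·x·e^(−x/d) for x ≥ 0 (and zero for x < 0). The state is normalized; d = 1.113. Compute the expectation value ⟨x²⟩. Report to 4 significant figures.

⟨x^2⟩ ≈ 3.716

⟨x²⟩ = ∫ x^2 |χ|² dx over the full domain.
Using ∫₀^∞ xⁿ e^(−αx) dx = n!/αⁿ⁺¹, the ratio of the moment integral to the normalization integral gives ⟨x²⟩ = 3·d^2.
With d = 1.113, ⟨x^2⟩ = 3.7163.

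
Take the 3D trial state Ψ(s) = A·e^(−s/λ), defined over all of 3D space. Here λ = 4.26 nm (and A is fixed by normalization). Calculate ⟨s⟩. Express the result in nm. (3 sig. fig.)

The expectation value is the |Ψ|²-weighted average of s: ∫ s|Ψ|² 4πs² ds.
Recall ∫₀^∞ s^m e^(−s/β) ds = m!·β^(m+1), since the A² factors cancel between numerator and denominator, ⟨s⟩ = 3·λ/2.
Putting λ = 4.26 gives 6.390.

⟨s⟩ ≈ 6.39 nm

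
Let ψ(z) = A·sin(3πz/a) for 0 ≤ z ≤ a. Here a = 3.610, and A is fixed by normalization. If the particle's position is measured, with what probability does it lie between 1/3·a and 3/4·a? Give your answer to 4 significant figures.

P ≈ 0.3636

The probability is P = ∫ |ψ|² dz over [1/3·a, 3/4·a].
The normalization integral ∫|ψ|²dz over the whole domain equals a/2·A², and A² cancels in the ratio.
In terms of u = z/a (A² and the length scale cancel between numerator and denominator), P = [∫_{1/3}^{3/4} sin(3·π·u)^2 du] / [∫_{0}^{1} sin(3·π·u)^2 du].
With ∫ sin(3·π·u)^2 du = u/2 - sin(6·π·u)/(12·π) + C, the region integral is 5/24 - 1/(12·π) and the full one is 1/2.
Evaluating gives P = (-2 + 5·π)/(12·π).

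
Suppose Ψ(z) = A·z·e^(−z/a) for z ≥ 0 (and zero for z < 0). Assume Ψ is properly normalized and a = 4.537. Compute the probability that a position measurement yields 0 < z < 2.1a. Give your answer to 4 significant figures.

P ≈ 0.7898

P = ∫_{0}^{2.1a} |Ψ(z)|² dz.
Since A² = 1/(a^3/4), this is the region integral divided by the full normalization integral.
Let u = z/a; then A² and the length scale cancel, so P = ∫_{0}^{2.1} u^2·e^(-2·u) du ÷ ∫_{0}^{∞} u^2·e^(-2·u) du.
An antiderivative of u^2·e^(-2·u) is -(2·u^2 + 2·u + 1)·e^(-2·u)/4; evaluating from 0 to 2.1 gives 1/4 - 701·e^(-21/5)/200, while the full integral is 1/4.
Taking the ratio, P = 0.78976.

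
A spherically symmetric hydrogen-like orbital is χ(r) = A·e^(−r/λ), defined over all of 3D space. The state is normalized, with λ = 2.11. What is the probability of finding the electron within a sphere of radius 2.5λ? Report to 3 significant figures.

P = ∫ |χ|² 4πr² dr over r ≤ 2.5λ.
A² is fixed by ∫₀^∞ 4πr²|χ|² dr = 1, i.e. A² = (π·λ^3)^(−1).
Substituting u = r/λ, A², 4π and the length scale all cancel in the ratio: P = ∫_{0}^{2.5} u^2·e^(-2·u) du / ∫_{0}^{∞} u^2·e^(-2·u) du.
With ∫ u^2·e^(-2·u) du = -(2·u^2 + 2·u + 1)·e^(-2·u)/4 + C, the region integral is 1/4 - 37·e^(-5)/8 and the full one is 1/4.
Taking the ratio yields P = 0.8753.

P ≈ 0.875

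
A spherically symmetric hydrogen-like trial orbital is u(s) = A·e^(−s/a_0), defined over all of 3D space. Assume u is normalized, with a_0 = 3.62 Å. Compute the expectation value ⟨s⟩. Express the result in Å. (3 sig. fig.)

⟨s⟩ ≈ 5.43 Å

The expectation value is the |u|²-weighted average of s: ∫ s|u|² 4πs² ds.
Since the A² factors cancel between numerator and denominator, ⟨s⟩ = 3·a_0/2.
With a_0 = 3.62, ⟨s⟩ = 5.430.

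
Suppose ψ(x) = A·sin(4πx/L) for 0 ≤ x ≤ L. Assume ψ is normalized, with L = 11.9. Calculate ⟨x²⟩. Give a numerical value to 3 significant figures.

⟨x^2⟩ ≈ 46.8

⟨x²⟩ = ∫ x^2 |ψ|² dx over the full domain.
Using sin²θ = (1 − cos 2θ)/2, since the A² factors cancel between numerator and denominator, ⟨x²⟩ = -L^2/(32·π^2) + L^2/3.
With L = 11.9, ⟨x^2⟩ = 46.75.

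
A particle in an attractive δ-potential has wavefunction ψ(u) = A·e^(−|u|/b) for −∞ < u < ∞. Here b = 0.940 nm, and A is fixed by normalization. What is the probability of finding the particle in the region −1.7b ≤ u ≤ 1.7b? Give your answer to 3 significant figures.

P ≈ 0.967

The probability is P = ∫ |ψ|² du over [−1.7b, 1.7b].
Since A² = 1/(b), this is the region integral divided by the full normalization integral.
By symmetry take twice the u ≥ 0 contribution in numerator and denominator; the 2's cancel. Substituting t = u/b, A² and the length scale cancel in the ratio: P = ∫_{0}^{1.7} e^(-2·t) dt / ∫_{0}^{∞} e^(-2·t) dt.
Using ∫ e^(-2·t) dt = -e^(-2·t)/2, the numerator is 1/2 - e^(-17/5)/2 and the denominator is 1/2.
Evaluating gives P = 0.9666.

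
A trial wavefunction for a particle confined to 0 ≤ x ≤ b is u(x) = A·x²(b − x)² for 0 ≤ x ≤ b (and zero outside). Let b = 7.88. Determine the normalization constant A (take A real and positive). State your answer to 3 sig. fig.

The normalization condition is ∫|u|² dx = 1 from 0 to b.
Expanding the polynomial and integrating term by term, ∫|u|² dx = A²·(b^9/630).
Plugging in b = 7.88 yields A = 0.002319.

A ≈ 0.00232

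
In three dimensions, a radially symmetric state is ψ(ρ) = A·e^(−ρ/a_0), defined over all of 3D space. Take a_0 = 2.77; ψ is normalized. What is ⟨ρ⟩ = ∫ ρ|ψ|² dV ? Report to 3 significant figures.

The expectation value is the |ψ|²-weighted average of ρ: ∫ ρ|ψ|² 4πρ² dρ.
The ratio of the moment integral to the normalization integral gives ⟨ρ⟩ = 3·a_0/2.
Putting a_0 = 2.77 gives 4.155.

⟨ρ⟩ ≈ 4.16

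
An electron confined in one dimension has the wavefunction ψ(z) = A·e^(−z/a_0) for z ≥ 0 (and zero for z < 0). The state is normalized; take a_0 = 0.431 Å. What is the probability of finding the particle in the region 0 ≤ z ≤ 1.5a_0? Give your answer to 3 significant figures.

P ≈ 0.950

The probability is P = ∫ |ψ|² dz over [0, 1.5a_0].
The normalization integral ∫|ψ|²dz over the whole domain equals a_0/2·A², and A² cancels in the ratio.
In terms of u = z/a_0 (A² and the length scale cancel between numerator and denominator), P = [∫_{0}^{1.5} e^(-2·u) du] / [∫_{0}^{∞} e^(-2·u) du].
With ∫ e^(-2·u) du = -e^(-2·u)/2 + C, the region integral is 1/2 - e^(-3)/2 and the full one is 1/2.
This works out to P = 0.9502.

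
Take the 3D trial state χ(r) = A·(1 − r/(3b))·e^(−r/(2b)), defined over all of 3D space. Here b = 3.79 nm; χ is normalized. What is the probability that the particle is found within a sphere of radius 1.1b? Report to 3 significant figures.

P ≈ 0.166

P = ∫ |χ|² 4πr² dr over r ≤ 1.1b.
The full normalization integral is A²·[8·π·b^3/3] = 1, fixing A².
In terms of u = r/b (A², 4π and the length scale all cancel between numerator and denominator), P = [∫_{0}^{1.1} u^2·(1 - u/3)^2·e^(-u) du] / [∫_{0}^{∞} u^2·(1 - u/3)^2·e^(-u) du].
With ∫ u^2·(1 - u/3)^2·e^(-u) du = (-u^4 + 2·u^3 - 3·u^2 - 6·u - 6)·e^(-u)/9 + C, the region integral is ≈ 0.11069 and the full one is 2/3.
Taking the ratio yields P = 0.1660.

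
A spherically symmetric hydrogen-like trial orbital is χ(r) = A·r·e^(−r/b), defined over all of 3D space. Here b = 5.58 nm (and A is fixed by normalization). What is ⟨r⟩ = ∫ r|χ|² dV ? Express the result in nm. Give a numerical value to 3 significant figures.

By definition ⟨r⟩ = ∫ r |χ(r)|² 4πr² dr.
Since the A² factors cancel between numerator and denominator, ⟨r⟩ = 5·b/2.
Putting b = 5.58 gives 13.95.

⟨r⟩ ≈ 14.0 nm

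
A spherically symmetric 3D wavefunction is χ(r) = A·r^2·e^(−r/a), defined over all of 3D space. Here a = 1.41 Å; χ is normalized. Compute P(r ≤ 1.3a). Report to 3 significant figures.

P ≈ 0.0172

P = ∫ |χ|² 4πr² dr over r ≤ 1.3a.
The full normalization integral is A²·[45·π·a^7/2] = 1, fixing A².
Let u = r/a; then A², 4π and the length scale all cancel, so P = ∫_{0}^{1.3} u^6·e^(-2·u) du ÷ ∫_{0}^{∞} u^6·e^(-2·u) du.
With ∫ u^6·e^(-2·u) du = -(4·u^6 + 12·u^5 + 30·u^4 + 60·u^3 + 90·u^2 + 90·u + 45)·e^(-2·u)/8 + C, the region integral is ≈ 0.096582 and the full one is 45/8.
Taking the ratio yields P = 0.01717.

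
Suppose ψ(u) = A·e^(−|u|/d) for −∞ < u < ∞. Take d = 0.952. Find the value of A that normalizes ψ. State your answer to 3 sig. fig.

We need A² ∫|f|² du = 1, taking the integral from −∞ to ∞.
With ∫₀^∞ u^0 e^(−αu) du = 0!/α^1, ∫|ψ|² du = A²·(d).
Hence A² = 1/[d].
Plugging in d = 0.952 yields A = 1.025.

A ≈ 1.02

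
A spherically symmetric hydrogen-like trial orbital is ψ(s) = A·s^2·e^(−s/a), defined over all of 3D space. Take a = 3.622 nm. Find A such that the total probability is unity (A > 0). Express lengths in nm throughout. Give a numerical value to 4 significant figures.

We need A² ∫|f|² 4πs² ds = 1, taking the integral from 0 to ∞.
The angular integral contributes 4π, leaving ∫₀^∞ s²|ψ|² ds.
Recall ∫₀^∞ s^m e^(−s/β) ds = m!·β^(m+1), with ψ = A·s^2·e^(−s/a), the integral evaluates to A²·[45·π·a^7/2].
Hence A² = 1/[45·π·a^7/2].
Plugging in a = 3.622 yields A = 0.0013153.

A ≈ 0.001315 nm^(-7/2)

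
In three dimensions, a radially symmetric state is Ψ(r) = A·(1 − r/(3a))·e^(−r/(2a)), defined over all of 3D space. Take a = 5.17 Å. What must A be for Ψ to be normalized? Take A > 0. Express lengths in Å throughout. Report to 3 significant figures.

Normalization requires ∫|Ψ|² 4πr² dr = 1, integrated from 0 to ∞.
The angular integral contributes 4π, leaving ∫₀^∞ r²|Ψ|² dr.
With ∫₀^∞ r^4 e^(−αr) dr = 4!/α^5, with Ψ = A·(1 − r/(3a))·e^(−r/(2a)), the integral evaluates to A²·[8·π·a^3/3].
Setting this equal to 1 gives A² = 1/(8·π·a^3/3).
Substituting a = 5.17 gives A² = 0.0008638, so A = 0.02939.

A ≈ 0.0294 Å^(-3/2)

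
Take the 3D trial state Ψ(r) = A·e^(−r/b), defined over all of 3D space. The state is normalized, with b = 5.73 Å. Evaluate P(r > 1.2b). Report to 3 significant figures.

P ≈ 0.570

P = ∫ |Ψ|² 4πr² dr over r > 1.2b.
Normalization gives A² = 1/(π·b^3).
Substituting u = r/b, A², 4π and the length scale all cancel in the ratio: P = ∫_{1.2}^{∞} u^2·e^(-2·u) du / ∫_{0}^{∞} u^2·e^(-2·u) du.
With ∫ u^2·e^(-2·u) du = -(2·u^2 + 2·u + 1)·e^(-2·u)/4 + C, the region integral is 157·e^(-12/5)/100 and the full one is 1/4.
The region integral divided by the full integral gives P = 0.5697.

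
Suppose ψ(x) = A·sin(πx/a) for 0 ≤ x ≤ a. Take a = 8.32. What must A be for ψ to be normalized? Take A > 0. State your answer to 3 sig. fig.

A ≈ 0.490

The normalization condition is ∫|ψ|² dx = 1 from 0 to a.
Using sin²θ = (1 − cos 2θ)/2, ∫|ψ|² dx = A²·(a/2).
Hence A² = 1/[a/2].
Substituting a = 8.32 gives A² = 0.2404, so A = 0.4903.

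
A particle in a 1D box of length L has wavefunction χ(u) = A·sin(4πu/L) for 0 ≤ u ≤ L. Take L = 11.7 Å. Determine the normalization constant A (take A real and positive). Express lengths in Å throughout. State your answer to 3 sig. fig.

A ≈ 0.413 Å^(-1/2)

The normalization condition is ∫|χ|² du = 1 from 0 to L.
With χ = A·sin(4πu/L), the integral evaluates to A²·[L/2].
Setting this equal to 1 gives A² = 1/(L/2).
Plugging in L = 11.7 yields A = 0.4134.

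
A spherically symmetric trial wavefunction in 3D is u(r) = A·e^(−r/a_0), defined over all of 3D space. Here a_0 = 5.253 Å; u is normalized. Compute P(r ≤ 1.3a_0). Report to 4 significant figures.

P = ∫ |u|² 4πr² dr over r ≤ 1.3a_0.
A² is fixed by ∫₀^∞ 4πr²|u|² dr = 1, i.e. A² = (π·a_0^3)^(−1).
Substituting t = r/a_0, A², 4π and the length scale all cancel in the ratio: P = ∫_{0}^{1.3} t^2·e^(-2·t) dt / ∫_{0}^{∞} t^2·e^(-2·t) dt.
Using ∫ t^2·e^(-2·t) dt = -(2·t^2 + 2·t + 1)·e^(-2·t)/4, the numerator is 1/4 - 349·e^(-13/5)/200 and the denominator is 1/4.
The region integral divided by the full integral gives P = 0.48157.

P ≈ 0.4816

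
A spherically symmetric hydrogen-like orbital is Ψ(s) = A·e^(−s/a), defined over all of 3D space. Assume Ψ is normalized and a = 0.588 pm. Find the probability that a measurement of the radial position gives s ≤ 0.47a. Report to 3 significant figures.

P ≈ 0.0696

P = ∫ |Ψ|² 4πs² ds over s ≤ 0.47a.
Normalization gives A² = 1/(π·a^3).
Substituting u = s/a, A², 4π and the length scale all cancel in the ratio: P = ∫_{0}^{0.47} u^2·e^(-2·u) du / ∫_{0}^{∞} u^2·e^(-2·u) du.
With ∫ u^2·e^(-2·u) du = -(2·u^2 + 2·u + 1)·e^(-2·u)/4 + C, the region integral is ≈ 0.017401 and the full one is 1/4.
Taking the ratio yields P = 0.06960.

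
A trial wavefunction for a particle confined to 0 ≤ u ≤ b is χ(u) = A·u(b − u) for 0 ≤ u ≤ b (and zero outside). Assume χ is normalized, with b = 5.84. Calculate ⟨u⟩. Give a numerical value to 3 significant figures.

⟨u⟩ ≈ 2.92

By definition ⟨u⟩ = ∫ u |χ(u)|² du.
Evaluating both integrals, ⟨u⟩ = b/2.
Putting b = 5.84 gives 2.920.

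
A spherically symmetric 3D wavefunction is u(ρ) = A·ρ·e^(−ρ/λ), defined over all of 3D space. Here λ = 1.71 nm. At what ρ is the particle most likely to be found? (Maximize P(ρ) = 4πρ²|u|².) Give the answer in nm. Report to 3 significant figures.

Set d/dρ [P(ρ) = 4πρ²|u|²] = 0 and solve for ρ > 0.
Solving yields ρ = 2·λ.
With λ = 1.71, the most probable radial distance is 3.420 nm.

ρ ≈ 3.42 nm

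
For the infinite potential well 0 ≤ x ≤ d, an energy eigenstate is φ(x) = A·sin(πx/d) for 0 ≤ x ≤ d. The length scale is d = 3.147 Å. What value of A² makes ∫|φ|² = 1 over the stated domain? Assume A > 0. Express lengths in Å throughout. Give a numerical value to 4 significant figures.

Require ∫ |φ|² dx = 1 over the whole domain.
Using sin²θ = (1 − cos 2θ)/2, ∫|φ|² dx = A²·(d/2).
Hence A² = 1/[d/2].
With d = 3.147: A² = 0.63553 and A = 0.79720.

A^2 ≈ 0.6355 Å^(-1)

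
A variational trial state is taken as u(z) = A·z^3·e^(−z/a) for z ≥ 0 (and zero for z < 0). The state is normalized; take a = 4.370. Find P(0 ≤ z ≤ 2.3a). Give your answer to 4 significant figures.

P ≈ 0.1820

|u|² is the probability density, so P = ∫_{0}^{2.3a} |u|² dz.
The normalization integral ∫|u|²dz over the whole domain equals 45·a^7/8·A², and A² cancels in the ratio.
Substituting t = z/a, A² and the length scale cancel in the ratio: P = ∫_{0}^{2.3} t^6·e^(-2·t) dt / ∫_{0}^{∞} t^6·e^(-2·t) dt.
An antiderivative of t^6·e^(-2·t) is -(4·t^6 + 12·t^5 + 30·t^4 + 60·t^3 + 90·t^2 + 90·t + 45)·e^(-2·t)/8; evaluating from 0 to 2.3 gives ≈ 1.02359, while the full integral is 45/8.
This works out to P = 0.18197.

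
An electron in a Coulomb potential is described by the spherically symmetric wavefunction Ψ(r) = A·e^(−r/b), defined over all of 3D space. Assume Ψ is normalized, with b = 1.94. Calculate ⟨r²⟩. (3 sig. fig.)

⟨r^2⟩ ≈ 11.3

⟨r²⟩ = ∫ r^2 |Ψ|² 4πr² dr over the full domain.
Evaluating both integrals, ⟨r²⟩ = 3·b^2.
With b = 1.94, ⟨r^2⟩ = 11.29.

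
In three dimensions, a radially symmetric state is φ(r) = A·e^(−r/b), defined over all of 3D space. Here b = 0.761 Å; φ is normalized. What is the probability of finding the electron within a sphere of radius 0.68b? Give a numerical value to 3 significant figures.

P ≈ 0.157

Integrate the radial probability density 4πr²|φ|² over r ≤ 0.68b.
A² is fixed by ∫₀^∞ 4πr²|φ|² dr = 1, i.e. A² = (π·b^3)^(−1).
Let u = r/b; then A², 4π and the length scale all cancel, so P = ∫_{0}^{0.68} u^2·e^(-2·u) du ÷ ∫_{0}^{∞} u^2·e^(-2·u) du.
With ∫ u^2·e^(-2·u) du = -(2·u^2 + 2·u + 1)·e^(-2·u)/4 + C, the region integral is 1/4 - 2053·e^(-34/25)/2500 and the full one is 1/4.
The region integral divided by the full integral gives P = 0.1569.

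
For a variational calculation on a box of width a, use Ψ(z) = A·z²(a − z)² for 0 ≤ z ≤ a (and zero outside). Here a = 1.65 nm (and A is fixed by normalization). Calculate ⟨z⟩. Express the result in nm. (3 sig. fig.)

The expectation value is the |Ψ|²-weighted average of z: ∫ z|Ψ|² dz.
Since the A² factors cancel between numerator and denominator, ⟨z⟩ = a/2.
Putting a = 1.65 gives 0.8250.

⟨z⟩ ≈ 0.825 nm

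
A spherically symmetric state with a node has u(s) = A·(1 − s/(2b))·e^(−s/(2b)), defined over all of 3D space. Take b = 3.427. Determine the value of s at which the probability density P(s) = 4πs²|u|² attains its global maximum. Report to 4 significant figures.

s ≈ 17.94

Set d/ds [P(s) = 4πs²|u|²] = 0 and solve for s > 0.
Solving yields s = b·(√(5) + 3).
With b = 3.427, the most probable radial distance is 17.944.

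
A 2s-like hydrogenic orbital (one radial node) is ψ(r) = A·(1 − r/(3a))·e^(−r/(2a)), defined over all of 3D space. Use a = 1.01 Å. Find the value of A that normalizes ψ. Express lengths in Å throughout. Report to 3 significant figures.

A ≈ 0.340 Å^(-3/2)

Require ∫ |ψ|² 4πr² dr = 1 over the whole domain.
In 3D with spherical symmetry the volume element is 4πr² dr.
∫|ψ|² 4πr² dr = A²·(8·π·a^3/3).
Setting this equal to 1 gives A² = 1/(8·π·a^3/3).
With a = 1.01: A² = 0.1159 and A = 0.3404.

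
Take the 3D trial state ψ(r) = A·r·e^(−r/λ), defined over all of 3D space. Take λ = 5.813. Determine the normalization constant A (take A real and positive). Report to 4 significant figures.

We need A² ∫|f|² 4πr² dr = 1, taking the integral from 0 to ∞.
Carrying out the integral gives A² · 3·π·λ^5.
So A² = (3·π·λ^5)^(−1).
With λ = 5.813: A² = 0.000015986 and A = 0.0039982.

A ≈ 0.003998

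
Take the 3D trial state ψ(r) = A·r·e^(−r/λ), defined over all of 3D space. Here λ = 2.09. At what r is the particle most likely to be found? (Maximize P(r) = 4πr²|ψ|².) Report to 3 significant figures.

Set d/dr [P(r) = 4πr²|ψ|²] = 0 and solve for r > 0.
This gives r = 2·λ.
With λ = 2.09, the most probable radial distance is 4.180.

r ≈ 4.18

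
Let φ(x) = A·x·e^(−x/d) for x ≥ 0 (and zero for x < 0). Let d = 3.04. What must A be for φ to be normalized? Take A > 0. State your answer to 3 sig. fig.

Normalization requires ∫|φ|² dx = 1, integrated from 0 to ∞.
Recall ∫₀^∞ x^m e^(−x/β) dx = m!·β^(m+1), carrying out the integral gives A² · d^3/4.
Substituting d = 3.04 gives A² = 0.1424, so A = 0.3773.

A ≈ 0.377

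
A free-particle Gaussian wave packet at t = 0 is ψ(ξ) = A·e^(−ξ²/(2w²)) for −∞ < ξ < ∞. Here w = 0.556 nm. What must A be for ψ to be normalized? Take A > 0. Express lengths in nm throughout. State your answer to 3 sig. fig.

A ≈ 1.01 nm^(-1/2)

Require ∫ |ψ|² dξ = 1 over the whole domain.
With ψ = A·e^(−ξ²/(2w²)), the integral evaluates to A²·[√(π)·w].
Setting this equal to 1 gives A² = 1/(√(π)·w).
With w = 0.556: A² = 1.015 and A = 1.007.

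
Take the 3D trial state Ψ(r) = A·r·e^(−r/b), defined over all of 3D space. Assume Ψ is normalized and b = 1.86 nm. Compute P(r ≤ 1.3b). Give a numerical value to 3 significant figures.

P ≈ 0.123

With dV = 4πr²dr, the probability is ∫|Ψ|² dV over r ≤ 1.3b.
A² is fixed by ∫₀^∞ 4πr²|Ψ|² dr = 1, i.e. A² = (3·π·b^5)^(−1).
Substituting u = r/b, A², 4π and the length scale all cancel in the ratio: P = ∫_{0}^{1.3} u^4·e^(-2·u) du / ∫_{0}^{∞} u^4·e^(-2·u) du.
Using ∫ u^4·e^(-2·u) du = -(u^4/2 + u^3 + 3·u^2/2 + 3·u/2 + 3/4)·e^(-2·u), the numerator is ≈ 0.091932 and the denominator is 3/4.
This evaluates to P = 0.1226.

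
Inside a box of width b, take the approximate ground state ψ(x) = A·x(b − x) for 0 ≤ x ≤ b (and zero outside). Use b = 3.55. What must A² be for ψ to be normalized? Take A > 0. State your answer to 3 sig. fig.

The normalization condition is ∫|ψ|² dx = 1 from 0 to b.
Carrying out the integral gives A² · b^5/30.
So A² = (b^5/30)^(−1).
Substituting b = 3.55 gives A² = 0.05321, so A = 0.2307.

A^2 ≈ 0.0532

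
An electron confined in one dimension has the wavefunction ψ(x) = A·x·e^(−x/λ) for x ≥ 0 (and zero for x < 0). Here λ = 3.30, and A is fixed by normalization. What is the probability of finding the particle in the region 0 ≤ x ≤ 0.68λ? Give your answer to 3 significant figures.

P = ∫_{0}^{0.68λ} |ψ(x)|² dx.
Since A² = 1/(λ^3/4), this is the region integral divided by the full normalization integral.
Substituting u = x/λ, A² and the length scale cancel in the ratio: P = ∫_{0}^{0.68} u^2·e^(-2·u) du / ∫_{0}^{∞} u^2·e^(-2·u) du.
With ∫ u^2·e^(-2·u) du = -(2·u^2 + 2·u + 1)·e^(-2·u)/4 + C, the region integral is 1/4 - 2053·e^(-34/25)/2500 and the full one is 1/4.
Evaluating gives P = 0.1569.

P ≈ 0.157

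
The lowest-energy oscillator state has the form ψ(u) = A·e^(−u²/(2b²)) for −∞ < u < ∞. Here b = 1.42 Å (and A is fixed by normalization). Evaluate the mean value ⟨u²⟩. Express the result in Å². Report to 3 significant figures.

⟨u^2⟩ ≈ 1.01 Å^2

The expectation value is the |ψ|²-weighted average of u^2: ∫ u^2|ψ|² du.
Using the Gaussian integral ∫_{−∞}^{∞} e^(−αu²) du = √(π/α), the ratio of the moment integral to the normalization integral gives ⟨u²⟩ = b^2/2.
With b = 1.42, ⟨u^2⟩ = 1.008.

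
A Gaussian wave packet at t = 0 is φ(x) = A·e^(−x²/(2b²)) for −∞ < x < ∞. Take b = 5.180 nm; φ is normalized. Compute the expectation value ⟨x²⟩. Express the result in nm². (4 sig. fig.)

⟨x^2⟩ ≈ 13.42 nm^2

⟨x²⟩ = ∫ x^2 |φ|² dx over the full domain.
Evaluating both integrals, ⟨x²⟩ = b^2/2.
With b = 5.180, ⟨x^2⟩ = 13.416.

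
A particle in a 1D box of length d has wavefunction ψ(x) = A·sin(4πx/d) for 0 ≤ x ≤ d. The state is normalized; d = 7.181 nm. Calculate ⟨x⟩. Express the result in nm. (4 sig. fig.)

⟨x⟩ ≈ 3.591 nm

By definition ⟨x⟩ = ∫ x |ψ(x)|² dx.
The ratio of the moment integral to the normalization integral gives ⟨x⟩ = d/2.
Putting d = 7.181 gives 3.5905.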